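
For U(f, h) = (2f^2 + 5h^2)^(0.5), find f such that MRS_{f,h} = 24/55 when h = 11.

For CES with ρ = 2, MRS = (2/5)·(h/f)^(-1).
Setting (2/5)·(11/f)^(-1) = 24/55 gives (11/f)^(-1) = 12/11, so 11/f = 11/12 and f = 12.

f = 12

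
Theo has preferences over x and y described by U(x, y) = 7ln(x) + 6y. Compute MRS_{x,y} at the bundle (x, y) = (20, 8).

MU_x = 7/x, MU_y = 6.
MRS = 7/x ÷ 6.
At (20, 8): MRS = 7/120.
So at (20, 8) the consumer would give up 7/120 units of y for one more unit of x.

MRS = 7/120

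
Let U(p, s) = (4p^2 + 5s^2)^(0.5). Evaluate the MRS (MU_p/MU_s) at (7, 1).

MRS = 5.6

For CES with ρ = 2, MRS = (4/5)·(s/p)^(-1).
At (7, 1): MRS = 5.6.
That is, one extra unit of p is worth 5.6 units of s at the margin.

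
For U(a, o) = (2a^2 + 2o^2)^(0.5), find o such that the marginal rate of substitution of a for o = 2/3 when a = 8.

o = 12

For CES with ρ = 2, MRS = (o/a)^(-1).
Setting (o/8)^(-1) = 2/3 gives o/8 = 1.5 and o = 12.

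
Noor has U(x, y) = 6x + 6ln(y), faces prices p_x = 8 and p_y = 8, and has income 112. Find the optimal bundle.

x* = 13, y* = 1

MU_x = 6, MU_y = 6/y.
MRS = 6 ÷ (6/y).
Tangency: set MRS = p_x/p_y = 8/8 = 1.
MRS depends only on y: y = 1 ⇒ y* = 1.
From the budget, 8·x = 112 − 8·1 = 104, so x* = 13.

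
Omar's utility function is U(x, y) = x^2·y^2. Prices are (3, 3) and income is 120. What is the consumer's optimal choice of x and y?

MU_x = 2·x·y^2 and MU_y = 2·x^2·y.
MRS = MU_x/MU_y = y/x.
Tangency: set MRS = p_x/p_y = 3/3 = 1.
So y/x = 1, i.e. y = x.
Substitute into the budget 3·x + 3·y = 120: 6·x = 120, so x* = 20.
Then y* = 20.

x* = 20, y* = 20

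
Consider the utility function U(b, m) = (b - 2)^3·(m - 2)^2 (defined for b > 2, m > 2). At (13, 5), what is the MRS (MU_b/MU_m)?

MU_b = 3·(b−2)^2·(m−2)^2, MU_m = 2·(b−2)^3·(m−2).
MRS = (3/2)·(m−2)/(b−2).
At (13, 5): MRS = 9/22.
That is, one extra unit of b is worth 9/22 units of m at the margin.

MRS = 9/22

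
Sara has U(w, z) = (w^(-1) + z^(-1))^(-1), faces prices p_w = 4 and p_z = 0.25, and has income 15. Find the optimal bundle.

For CES with ρ = -1, MRS = (z/w)^2.
Tangency: set MRS = p_w/p_z = 4/0.25 = 16.
So (z/w)^2 = 16; taking the square root, z/w = 4, i.e. z = 4·w.
Substitute into the budget 4·w + 0.25·z = 15: 5·w = 15, so w* = 3 and z* = 4·3 = 12.

w* = 3, z* = 12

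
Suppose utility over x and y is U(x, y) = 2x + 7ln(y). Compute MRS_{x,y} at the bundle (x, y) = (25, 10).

MRS = 20/7

MU_x = 2, MU_y = 7/y.
MRS = 2 ÷ (7/y).
At (25, 10): MRS = 20/7.
So at (25, 10) the consumer would give up 20/7 units of y for one more unit of x.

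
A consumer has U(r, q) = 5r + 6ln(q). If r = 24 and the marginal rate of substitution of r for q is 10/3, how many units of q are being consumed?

q = 4

MU_r = 5, MU_q = 6/q.
MRS = 5 ÷ (6/q).
MRS depends only on q: (5/6)·q = 10/3 ⇒ q = (10/3)/(5/6) = 4.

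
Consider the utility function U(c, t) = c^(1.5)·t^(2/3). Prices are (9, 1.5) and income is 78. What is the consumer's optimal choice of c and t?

c* = 6, t* = 16

MU_c = 1.5·√c·t^(2/3) and MU_t = 2/3·c^(1.5)·t^(-1/3).
MRS = MU_c/MU_t = (2.25)·t/c.
Tangency: set MRS = p_c/p_t = 9/1.5 = 6.
So (2.25)·t/c = 6, i.e. t = (8/3)·c.
Substitute into the budget 9·c + 1.5·t = 78: 13·c = 78, so c* = 6.
Then t* = (8/3)·6 = 16.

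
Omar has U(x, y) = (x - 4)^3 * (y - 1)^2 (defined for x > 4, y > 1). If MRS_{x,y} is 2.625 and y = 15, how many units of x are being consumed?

x = 12

MU_x = 3·(x−4)^2·(y−1)^2, MU_y = 2·(x−4)^3·(y−1).
MRS = (3/2)·(y−1)/(x−4).
Substitute y = 15: MRS = 21/(x − 4). Setting this equal to 2.625 gives x − 4 = 21/2.625 = 8, so x = 12.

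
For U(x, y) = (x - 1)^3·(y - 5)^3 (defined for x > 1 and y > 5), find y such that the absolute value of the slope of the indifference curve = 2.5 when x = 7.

y = 20

MU_x = 3·(x−1)^2·(y−5)^3, MU_y = 3·(x−1)^3·(y−5)^2.
MRS = (y−5)/(x−1).
Substitute x = 7: MRS = (y − 5)/6. Setting this equal to 2.5 gives y − 5 = 2.5·6 = 15, so y = 20.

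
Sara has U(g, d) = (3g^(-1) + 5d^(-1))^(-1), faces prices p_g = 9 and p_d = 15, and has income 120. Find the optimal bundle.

For CES with ρ = -1, MRS = (3/5)·(d/g)^2.
Tangency: set MRS = p_g/p_d = 9/15 = 0.6.
So (d/g)^2 = 1; taking the square root, d/g = 1, i.e. d = g.
Substitute into the budget 9·g + 15·d = 120: 24·g = 120, so g* = 5 and d* = 5.

g* = 5, d* = 5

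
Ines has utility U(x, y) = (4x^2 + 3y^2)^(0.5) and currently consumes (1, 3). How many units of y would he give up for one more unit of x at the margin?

MRS = 4/9

For CES with ρ = 2, MRS = (4/3)·(y/x)^(-1).
At (1, 3): MRS = 4/9.
That is, one extra unit of x is worth 4/9 units of y at the margin.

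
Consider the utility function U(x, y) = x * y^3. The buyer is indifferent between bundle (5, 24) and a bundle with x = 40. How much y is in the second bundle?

U(5, 24) = 69120.
Set U(40, y) = 69120 and solve.
With x = 40: y^3 = 69120/40 = 1728; taking the cube root, y = 12.
Check: U(40, 12) = 69120.

y = 12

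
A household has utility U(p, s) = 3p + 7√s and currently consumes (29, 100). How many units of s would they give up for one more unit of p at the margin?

MU_p = 3, MU_s = 7/(2√s).
MRS = 3 ÷ (7/(2√s)).
At (29, 100): MRS = 60/7.
So at (29, 100) the consumer would give up 60/7 units of s for one more unit of p.

MRS = 60/7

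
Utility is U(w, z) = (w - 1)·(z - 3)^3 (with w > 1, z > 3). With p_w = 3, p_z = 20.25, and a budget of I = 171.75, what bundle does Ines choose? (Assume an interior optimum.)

MU_w = (z−3)^3, MU_z = 3·(w−1)·(z−3)^2.
MRS = (1/3)·(z−3)/(w−1).
Tangency: set MRS = p_w/p_z = 3/20.25 = 4/27.
So (1/3)·(z − 3)/(w − 1) = 4/27, i.e. (z − 3) = (4/9)·(w − 1).
Rewrite the budget in excess-of-subsistence terms: 3·(w − 1) + 20.25·(z − 3) = 171.75 − 3·1 − 20.25·3 = 108.
Substituting, 12·(w − 1) = 108, so w − 1 = 9 and w* = 10.
Then z − 3 = (4/9)·9 = 4, so z* = 7.

w* = 10, z* = 7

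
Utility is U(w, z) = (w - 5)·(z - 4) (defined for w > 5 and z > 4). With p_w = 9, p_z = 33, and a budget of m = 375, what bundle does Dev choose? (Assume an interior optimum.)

MU_w = (z−4), MU_z = (w−5).
MRS = (z−4)/(w−5).
Tangency: set MRS = p_w/p_z = 9/33 = 3/11.
So (z − 4)/(w − 5) = 3/11, i.e. (z − 4) = (3/11)·(w − 5).
Rewrite the budget in excess-of-subsistence terms: 9·(w − 5) + 33·(z − 4) = 375 − 9·5 − 33·4 = 198.
Substituting, 18·(w − 5) = 198, so w − 5 = 11 and w* = 16.
Then z − 4 = (3/11)·11 = 3, so z* = 7.

w* = 16, z* = 7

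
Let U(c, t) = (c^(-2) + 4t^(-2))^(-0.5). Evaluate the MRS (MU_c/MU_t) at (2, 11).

For CES with ρ = -2, MRS = (1/4)·(t/c)^3.
At (2, 11): MRS = 1331/32.
So at (2, 11) the consumer would give up 1331/32 units of t for one more unit of c.

MRS = 1331/32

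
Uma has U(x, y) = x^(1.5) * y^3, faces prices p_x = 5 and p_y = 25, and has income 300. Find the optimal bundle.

MU_x = 1.5·√x·y^3 and MU_y = 3·x^(1.5)·y^2.
MRS = MU_x/MU_y = (0.5)·y/x.
Tangency: set MRS = p_x/p_y = 5/25 = 0.2.
So (0.5)·y/x = 0.2, i.e. y = 0.4·x.
Substitute into the budget 5·x + 25·y = 300: 15·x = 300, so x* = 20.
Then y* = 0.4·20 = 8.

x* = 20, y* = 8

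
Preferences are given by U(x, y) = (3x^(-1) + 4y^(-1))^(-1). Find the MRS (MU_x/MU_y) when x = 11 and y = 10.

MRS = 75/121

For CES with ρ = -1, MRS = (3/4)·(y/x)^2.
At (11, 10): MRS = 75/121.
So at (11, 10) the consumer would give up 75/121 units of y for one more unit of x.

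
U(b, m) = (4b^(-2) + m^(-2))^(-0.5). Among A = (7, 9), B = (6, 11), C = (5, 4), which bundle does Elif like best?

Bundle A

Evaluate utility at each bundle:
U(A) = 3.262.
U(B) = 2.894.
U(C) = 2.120.
Highest utility is A, so A ≻ B ≻ C.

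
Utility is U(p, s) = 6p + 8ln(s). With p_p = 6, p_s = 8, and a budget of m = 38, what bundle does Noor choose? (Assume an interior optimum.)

p* = 5, s* = 1

MU_p = 6, MU_s = 8/s.
MRS = 6 ÷ (8/s).
Tangency: set MRS = p_p/p_s = 6/8 = 0.75.
MRS depends only on s: 0.75·s = 0.75 ⇒ s* = 0.75/0.75 = 1.
From the budget, 6·p = 38 − 8·1 = 30, so p* = 5.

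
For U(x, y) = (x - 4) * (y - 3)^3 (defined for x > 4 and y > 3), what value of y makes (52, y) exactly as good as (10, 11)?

U(10, 11) = 3072.
Set U(52, y) = 3072 and solve.
With x = 52: (52 − 4) = 48, so (y − 3)^3 = 3072/48 = 64.
Taking the cube root (with y > 3): y − 3 = 4, so y = 7.
Check: U(52, 7) = 3072.

y = 7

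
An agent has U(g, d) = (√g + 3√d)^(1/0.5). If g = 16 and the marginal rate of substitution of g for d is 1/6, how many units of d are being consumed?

For CES with ρ = 0.5, MRS = (1/3)·√(d/g).
Setting (1/3)·√(d/16) = 1/6 gives √(d/16) = 0.5, so d/16 = 0.25 and d = 4.

d = 4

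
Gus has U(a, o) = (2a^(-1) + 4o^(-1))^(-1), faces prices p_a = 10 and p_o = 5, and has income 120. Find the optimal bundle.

a* = 6, o* = 12

For CES with ρ = -1, MRS = (2/4)·(o/a)^2.
Tangency: set MRS = p_a/p_o = 10/5 = 2.
So (o/a)^2 = 4; taking the square root, o/a = 2, i.e. o = 2·a.
Substitute into the budget 10·a + 5·o = 120: 20·a = 120, so a* = 6 and o* = 2·6 = 12.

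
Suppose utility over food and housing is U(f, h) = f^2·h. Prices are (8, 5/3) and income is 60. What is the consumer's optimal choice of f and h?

MU_f = 2·f·h and MU_h = f^2.
MRS = MU_f/MU_h = (2/1)·h/f.
Tangency: set MRS = p_f/p_h = 8/(5/3) = 4.8.
So (2/1)·h/f = 4.8, i.e. h = 2.4·f.
Substitute into the budget 8·f + (5/3)·h = 60: 12·f = 60, so f* = 5.
Then h* = 2.4·5 = 12.

f* = 5, h* = 12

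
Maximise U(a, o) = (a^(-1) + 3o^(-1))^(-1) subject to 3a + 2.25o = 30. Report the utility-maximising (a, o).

a* = 4, o* = 8

For CES with ρ = -1, MRS = (1/3)·(o/a)^2.
Tangency: set MRS = p_a/p_o = 3/2.25 = 4/3.
So (o/a)^2 = 4; taking the square root, o/a = 2, i.e. o = 2·a.
Substitute into the budget 3·a + 2.25·o = 30: 7.5·a = 30, so a* = 4 and o* = 2·4 = 8.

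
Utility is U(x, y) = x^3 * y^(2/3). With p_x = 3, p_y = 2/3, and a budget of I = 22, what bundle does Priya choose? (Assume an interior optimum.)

MU_x = 3·x^2·y^(2/3) and MU_y = 2/3·x^3·y^(-1/3).
MRS = MU_x/MU_y = (4.5)·y/x.
Tangency: set MRS = p_x/p_y = 3/(2/3) = 4.5.
So (4.5)·y/x = 4.5, i.e. y = x.
Substitute into the budget 3·x + (2/3)·y = 22: (11/3)·x = 22, so x* = 6.
Then y* = 6.

x* = 6, y* = 6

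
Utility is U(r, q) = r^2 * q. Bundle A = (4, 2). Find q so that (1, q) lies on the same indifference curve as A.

q = 32

U(4, 2) = 32.
Set U(1, q) = 32 and solve.
With r = 1: 1^2 = 1, so q = 32/1 = 32.
Check: U(1, 32) = 32.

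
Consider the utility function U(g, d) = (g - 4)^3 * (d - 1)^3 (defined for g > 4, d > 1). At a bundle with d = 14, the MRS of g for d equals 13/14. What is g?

MU_g = 3·(g−4)^2·(d−1)^3, MU_d = 3·(g−4)^3·(d−1)^2.
MRS = (d−1)/(g−4).
Substitute d = 14: MRS = 13/(g − 4). Setting this equal to 13/14 gives g − 4 = 13/(13/14) = 14, so g = 18.

g = 18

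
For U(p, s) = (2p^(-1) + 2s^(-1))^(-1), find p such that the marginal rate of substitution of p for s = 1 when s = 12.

p = 12

For CES with ρ = -1, MRS = (s/p)^2.
Setting (12/p)^2 = 1 gives 12/p = 1 and p = 12.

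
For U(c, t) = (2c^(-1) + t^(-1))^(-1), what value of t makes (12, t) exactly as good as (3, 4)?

t = 4/3

U depends on (c, t) only through S = 2c^(-1) + t^(-1), so equal utility means equal S. At (3, 4): S = 11/12.
With c = 12: 2·12^(-1) = 1/6, so t^(-1) = 11/12 − 1/6 = 0.75.
Hence t = 1/0.75 = 4/3.
Check: U(12, 4/3) = 1.0909.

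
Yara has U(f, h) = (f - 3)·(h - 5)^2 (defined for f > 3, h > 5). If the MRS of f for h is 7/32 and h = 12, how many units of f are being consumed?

MU_f = (h−5)^2, MU_h = 2·(f−3)·(h−5).
MRS = (1/2)·(h−5)/(f−3).
Substitute h = 12: MRS = 3.5/(f − 3). Setting this equal to 7/32 gives f − 3 = 3.5/(7/32) = 16, so f = 19.

f = 19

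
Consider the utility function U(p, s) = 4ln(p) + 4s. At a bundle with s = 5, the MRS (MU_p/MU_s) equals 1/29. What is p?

p = 29

MU_p = 4/p, MU_s = 4.
MRS = 4/p ÷ 4.
MRS depends only on p: 1/p = 1/29 ⇒ p = 1/(1/29) = 29.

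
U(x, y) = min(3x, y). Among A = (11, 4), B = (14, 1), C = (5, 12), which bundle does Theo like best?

Evaluate utility at each bundle:
U(A) = 4.
U(B) = 1.
U(C) = 12.
Highest utility is C, so C ≻ A ≻ B.

Bundle C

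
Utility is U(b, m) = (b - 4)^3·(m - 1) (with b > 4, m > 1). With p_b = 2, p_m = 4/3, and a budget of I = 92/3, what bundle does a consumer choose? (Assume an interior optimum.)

MU_b = 3·(b−4)^2·(m−1), MU_m = (b−4)^3.
MRS = (3/1)·(m−1)/(b−4).
Tangency: set MRS = p_b/p_m = 2/(4/3) = 1.5.
So (3/1)·(m − 1)/(b − 4) = 1.5, i.e. (m − 1) = 0.5·(b − 4).
Rewrite the budget in excess-of-subsistence terms: 2·(b − 4) + (4/3)·(m − 1) = 92/3 − 2·4 − (4/3)·1 = 64/3.
Substituting, (8/3)·(b − 4) = 64/3, so b − 4 = 8 and b* = 12.
Then m − 1 = 0.5·8 = 4, so m* = 5.

b* = 12, m* = 5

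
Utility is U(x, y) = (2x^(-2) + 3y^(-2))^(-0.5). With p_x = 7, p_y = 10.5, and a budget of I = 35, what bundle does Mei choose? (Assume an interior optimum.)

x* = 2, y* = 2

For CES with ρ = -2, MRS = (2/3)·(y/x)^3.
Tangency: set MRS = p_x/p_y = 7/10.5 = 2/3.
So (y/x)^3 = 1; taking the cube root, y/x = 1, i.e. y = x.
Substitute into the budget 7·x + 10.5·y = 35: 17.5·x = 35, so x* = 2 and y* = 2.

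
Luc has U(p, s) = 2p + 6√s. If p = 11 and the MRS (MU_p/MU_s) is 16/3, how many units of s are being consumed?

s = 64

MU_p = 2, MU_s = 6/(2√s).
MRS = 2 ÷ (6/(2√s)).
MRS depends only on s: (2/3)·√s = 16/3 ⇒ √s = (16/3)/(2/3) = 8 ⇒ s = 64.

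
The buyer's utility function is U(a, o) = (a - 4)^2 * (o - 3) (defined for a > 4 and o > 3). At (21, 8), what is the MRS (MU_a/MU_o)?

MU_a = 2·(a−4)·(o−3), MU_o = (a−4)^2.
MRS = (2/1)·(o−3)/(a−4).
At (21, 8): MRS = 10/17.
That is, one extra unit of a is worth 10/17 units of o at the margin.

MRS = 10/17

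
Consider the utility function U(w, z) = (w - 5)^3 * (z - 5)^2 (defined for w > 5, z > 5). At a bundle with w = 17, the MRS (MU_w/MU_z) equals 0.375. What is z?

MU_w = 3·(w−5)^2·(z−5)^2, MU_z = 2·(w−5)^3·(z−5).
MRS = (3/2)·(z−5)/(w−5).
Substitute w = 17: MRS = (z − 5)/8. Setting this equal to 0.375 gives z − 5 = 0.375·8 = 3, so z = 8.

z = 8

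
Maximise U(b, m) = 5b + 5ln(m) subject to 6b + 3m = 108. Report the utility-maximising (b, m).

b* = 17, m* = 2

MU_b = 5, MU_m = 5/m.
MRS = 5 ÷ (5/m).
Tangency: set MRS = p_b/p_m = 6/3 = 2.
MRS depends only on m: m = 2 ⇒ m* = 2.
From the budget, 6·b = 108 − 3·2 = 102, so b* = 17.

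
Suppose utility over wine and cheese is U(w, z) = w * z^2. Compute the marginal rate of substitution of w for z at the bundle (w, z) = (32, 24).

MU_w = z^2 and MU_z = 2·w·z.
MRS = MU_w/MU_z = (1/2)·z/w.
At (32, 24): MRS = 0.375.
So at (32, 24) the consumer would give up 0.375 units of z for one more unit of w.

MRS = 0.375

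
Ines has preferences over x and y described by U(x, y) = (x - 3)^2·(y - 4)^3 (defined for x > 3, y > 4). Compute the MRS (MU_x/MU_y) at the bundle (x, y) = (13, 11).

MRS = 7/15

MU_x = 2·(x−3)·(y−4)^3, MU_y = 3·(x−3)^2·(y−4)^2.
MRS = (2/3)·(y−4)/(x−3).
At (13, 11): MRS = 7/15.
So at (13, 11) the consumer would give up 7/15 units of y for one more unit of x.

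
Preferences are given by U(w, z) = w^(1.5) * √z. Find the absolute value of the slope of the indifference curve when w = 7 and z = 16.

MU_w = 1.5·√w·√z and MU_z = 0.5·w^(1.5)·z^(-0.5).
MRS = MU_w/MU_z = (3)·z/w.
At (7, 16): MRS = 48/7.
That is, one extra unit of w is worth 48/7 units of z at the margin.

MRS = 48/7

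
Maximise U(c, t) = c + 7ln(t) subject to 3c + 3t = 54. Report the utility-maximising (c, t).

MU_c = 1, MU_t = 7/t.
MRS = 1 ÷ (7/t).
Tangency: set MRS = p_c/p_t = 3/3 = 1.
MRS depends only on t: (1/7)·t = 1 ⇒ t* = 1/(1/7) = 7.
From the budget, 3·c = 54 − 3·7 = 33, so c* = 11.

c* = 11, t* = 7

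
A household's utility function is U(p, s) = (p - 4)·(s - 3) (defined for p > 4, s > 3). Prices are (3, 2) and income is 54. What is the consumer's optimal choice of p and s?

MU_p = (s−3), MU_s = (p−4).
MRS = (s−3)/(p−4).
Tangency: set MRS = p_p/p_s = 3/2 = 1.5.
So (s − 3)/(p − 4) = 1.5, i.e. (s − 3) = 1.5·(p − 4).
Rewrite the budget in excess-of-subsistence terms: 3·(p − 4) + 2·(s − 3) = 54 − 3·4 − 2·3 = 36.
Substituting, 6·(p − 4) = 36, so p − 4 = 6 and p* = 10.
Then s − 3 = 1.5·6 = 9, so s* = 12.

p* = 10, s* = 12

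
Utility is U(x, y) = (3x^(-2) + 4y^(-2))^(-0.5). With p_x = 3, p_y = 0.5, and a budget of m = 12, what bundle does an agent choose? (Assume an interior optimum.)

x* = 3, y* = 6

For CES with ρ = -2, MRS = (3/4)·(y/x)^3.
Tangency: set MRS = p_x/p_y = 3/0.5 = 6.
So (y/x)^3 = 8; taking the cube root, y/x = 2, i.e. y = 2·x.
Substitute into the budget 3·x + 0.5·y = 12: 4·x = 12, so x* = 3 and y* = 2·3 = 6.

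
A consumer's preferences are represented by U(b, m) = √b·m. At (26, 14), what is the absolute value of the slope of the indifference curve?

MU_b = 0.5·b^(-0.5)·m and MU_m = √b.
MRS = MU_b/MU_m = (0.5)·m/b.
At (26, 14): MRS = 7/26.
That is, one extra unit of b is worth 7/26 units of m at the margin.

MRS = 7/26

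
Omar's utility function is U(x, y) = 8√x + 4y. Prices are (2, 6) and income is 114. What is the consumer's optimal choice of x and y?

MU_x = 8/(2√x), MU_y = 4.
MRS = 8/(2√x) ÷ 4.
Tangency: set MRS = p_x/p_y = 2/6 = 1/3.
MRS depends only on x: 1/√x = 1/3 ⇒ √x = 1/(1/3) = 3 ⇒ x* = 9.
From the budget, 6·y = 114 − 2·9 = 96, so y* = 16.

x* = 9, y* = 16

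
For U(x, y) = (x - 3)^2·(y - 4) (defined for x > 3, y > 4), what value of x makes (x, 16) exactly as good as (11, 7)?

x = 7

U(11, 7) = 192.
Set U(x, 16) = 192 and solve.
With y = 16: (16 − 4) = 12, so (x − 3)^2 = 192/12 = 16.
Taking the square root (with x > 3): x − 3 = 4, so x = 7.
Check: U(7, 16) = 192.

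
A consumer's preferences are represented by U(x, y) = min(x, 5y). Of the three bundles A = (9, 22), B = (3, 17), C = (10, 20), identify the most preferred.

Evaluate utility at each bundle:
U(A) = 9.
U(B) = 3.
U(C) = 10.
Highest utility is C, so C ≻ A ≻ B.

Bundle C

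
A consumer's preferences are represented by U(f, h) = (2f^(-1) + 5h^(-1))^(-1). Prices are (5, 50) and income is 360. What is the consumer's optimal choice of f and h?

For CES with ρ = -1, MRS = (2/5)·(h/f)^2.
Tangency: set MRS = p_f/p_h = 5/50 = 0.1.
So (h/f)^2 = 0.25; taking the square root, h/f = 0.5, i.e. h = 0.5·f.
Substitute into the budget 5·f + 50·h = 360: 30·f = 360, so f* = 12 and h* = 0.5·12 = 6.

f* = 12, h* = 6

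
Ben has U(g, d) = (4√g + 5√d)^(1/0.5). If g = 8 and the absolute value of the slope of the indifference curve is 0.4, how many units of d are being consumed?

d = 2

For CES with ρ = 0.5, MRS = (4/5)·√(d/g).
Setting (4/5)·√(d/8) = 0.4 gives √(d/8) = 0.5, so d/8 = 0.25 and d = 2.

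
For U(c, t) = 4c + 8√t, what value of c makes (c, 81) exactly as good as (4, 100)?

U(4, 100) = 96.
Set U(c, 81) = 96 and solve.
With t = 81: √81 = 9, so 4c = 96 − 8·9 = 24 and c = 6.
Check: U(6, 81) = 96.

c = 6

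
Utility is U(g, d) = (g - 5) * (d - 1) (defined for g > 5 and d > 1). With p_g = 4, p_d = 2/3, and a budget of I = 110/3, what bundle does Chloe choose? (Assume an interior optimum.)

g* = 7, d* = 13

MU_g = (d−1), MU_d = (g−5).
MRS = (d−1)/(g−5).
Tangency: set MRS = p_g/p_d = 4/(2/3) = 6.
So (d − 1)/(g − 5) = 6, i.e. (d − 1) = 6·(g − 5).
Rewrite the budget in excess-of-subsistence terms: 4·(g − 5) + (2/3)·(d − 1) = 110/3 − 4·5 − (2/3)·1 = 16.
Substituting, 8·(g − 5) = 16, so g − 5 = 2 and g* = 7.
Then d − 1 = 6·2 = 12, so d* = 13.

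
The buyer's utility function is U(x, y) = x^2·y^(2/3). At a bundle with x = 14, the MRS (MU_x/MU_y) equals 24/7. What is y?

y = 16

MU_x = 2·x·y^(2/3) and MU_y = 2/3·x^2·y^(-1/3).
MRS = MU_x/MU_y = (3)·y/x.
Substitute x = 14: MRS = y/(14/3). Setting y/(14/3) = 24/7 gives y = (24/7)·(14/3) = 16.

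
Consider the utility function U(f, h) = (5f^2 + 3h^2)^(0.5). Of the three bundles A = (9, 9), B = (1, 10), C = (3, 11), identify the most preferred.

Bundle A

Evaluate utility at each bundle:
U(A) = 25.456.
U(B) = 17.464.
U(C) = 20.199.
Highest utility is A, so A ≻ C ≻ B.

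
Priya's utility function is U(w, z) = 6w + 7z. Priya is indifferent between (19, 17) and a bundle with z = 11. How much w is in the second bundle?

w = 26

U(19, 17) = 233.
Set U(w, 11) = 233 and solve.
6w + 7·11 = 233 ⇒ 6w = 156 ⇒ w = 26.
Check: U(26, 11) = 233.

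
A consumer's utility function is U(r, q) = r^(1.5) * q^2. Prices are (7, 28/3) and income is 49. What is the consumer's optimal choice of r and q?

MU_r = 1.5·√r·q^2 and MU_q = 2·r^(1.5)·q.
MRS = MU_r/MU_q = (0.75)·q/r.
Tangency: set MRS = p_r/p_q = 7/(28/3) = 0.75.
So (0.75)·q/r = 0.75, i.e. q = r.
Substitute into the budget 7·r + (28/3)·q = 49: (49/3)·r = 49, so r* = 3.
Then q* = 3.

r* = 3, q* = 3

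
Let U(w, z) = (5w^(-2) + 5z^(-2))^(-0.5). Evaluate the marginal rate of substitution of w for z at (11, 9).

For CES with ρ = -2, MRS = (z/w)^3.
At (11, 9): MRS = 729/1331.
So at (11, 9) the consumer would give up 729/1331 units of z for one more unit of w.

MRS = 729/1331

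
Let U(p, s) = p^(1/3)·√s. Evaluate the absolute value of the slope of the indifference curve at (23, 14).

MU_p = 1/3·p^(-2/3)·√s and MU_s = 0.5·p^(1/3)·s^(-0.5).
MRS = MU_p/MU_s = (2/3)·s/p.
At (23, 14): MRS = 28/69.
That is, one extra unit of p is worth 28/69 units of s at the margin.

MRS = 28/69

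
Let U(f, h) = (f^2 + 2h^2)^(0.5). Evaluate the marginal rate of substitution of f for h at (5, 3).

MRS = 5/6

For CES with ρ = 2, MRS = (1/2)·(h/f)^(-1).
At (5, 3): MRS = 5/6.
That is, one extra unit of f is worth 5/6 units of h at the margin.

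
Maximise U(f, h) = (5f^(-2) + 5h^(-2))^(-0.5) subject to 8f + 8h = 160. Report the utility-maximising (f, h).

For CES with ρ = -2, MRS = (h/f)^3.
Tangency: set MRS = p_f/p_h = 8/8 = 1.
So (h/f)^3 = 1; taking the cube root, h/f = 1, i.e. h = f.
Substitute into the budget 8·f + 8·h = 160: 16·f = 160, so f* = 10 and h* = 10.

f* = 10, h* = 10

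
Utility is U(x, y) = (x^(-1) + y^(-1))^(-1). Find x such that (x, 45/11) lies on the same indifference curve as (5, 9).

x = 15

U depends on (x, y) only through S = x^(-1) + y^(-1), so equal utility means equal S. At (5, 9): S = 14/45.
With y = 45/11: (45/11)^(-1) = 11/45, so x^(-1) = 14/45 − 11/45 = 1/15.
Hence x = 1/(1/15) = 15.
Check: U(15, 45/11) = 3.2143.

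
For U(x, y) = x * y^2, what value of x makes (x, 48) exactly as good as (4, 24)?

x = 1

U(4, 24) = 2304.
Set U(x, 48) = 2304 and solve.
With y = 48: 48^2 = 2304, so x = 2304/2304 = 1.
Check: U(1, 48) = 2304.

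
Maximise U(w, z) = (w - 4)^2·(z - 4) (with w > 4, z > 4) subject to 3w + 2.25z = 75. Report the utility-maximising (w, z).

w* = 16, z* = 12

MU_w = 2·(w−4)·(z−4), MU_z = (w−4)^2.
MRS = (2/1)·(z−4)/(w−4).
Tangency: set MRS = p_w/p_z = 3/2.25 = 4/3.
So (2/1)·(z − 4)/(w − 4) = 4/3, i.e. (z − 4) = (2/3)·(w − 4).
Rewrite the budget in excess-of-subsistence terms: 3·(w − 4) + 2.25·(z − 4) = 75 − 3·4 − 2.25·4 = 54.
Substituting, 4.5·(w − 4) = 54, so w − 4 = 12 and w* = 16.
Then z − 4 = (2/3)·12 = 8, so z* = 12.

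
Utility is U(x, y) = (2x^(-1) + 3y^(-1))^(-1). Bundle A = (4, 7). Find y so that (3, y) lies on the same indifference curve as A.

U depends on (x, y) only through S = 2x^(-1) + 3y^(-1), so equal utility means equal S. At (4, 7): S = 13/14.
With x = 3: 2·3^(-1) = 2/3, so 3y^(-1) = 13/14 − 2/3 = 11/42, i.e. y^(-1) = 11/126.
Hence y = 1/(11/126) = 126/11.
Check: U(3, 126/11) = 1.0769.

y = 126/11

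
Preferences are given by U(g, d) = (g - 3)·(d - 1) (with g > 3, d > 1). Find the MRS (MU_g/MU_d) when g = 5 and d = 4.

MRS = 1.5

MU_g = (d−1), MU_d = (g−3).
MRS = (d−1)/(g−3).
At (5, 4): MRS = 1.5.
So at (5, 4) the consumer would give up 1.5 units of d for one more unit of g.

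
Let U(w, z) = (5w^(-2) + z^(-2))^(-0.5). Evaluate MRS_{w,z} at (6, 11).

MRS = 6655/216

For CES with ρ = -2, MRS = (5/1)·(z/w)^3.
At (6, 11): MRS = 6655/216.
The indifference curve has slope −6655/216 at this bundle.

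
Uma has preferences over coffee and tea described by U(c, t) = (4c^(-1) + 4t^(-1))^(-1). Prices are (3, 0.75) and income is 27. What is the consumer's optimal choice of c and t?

c* = 6, t* = 12

For CES with ρ = -1, MRS = (t/c)^2.
Tangency: set MRS = p_c/p_t = 3/0.75 = 4.
So (t/c)^2 = 4; taking the square root, t/c = 2, i.e. t = 2·c.
Substitute into the budget 3·c + 0.75·t = 27: 4.5·c = 27, so c* = 6 and t* = 2·6 = 12.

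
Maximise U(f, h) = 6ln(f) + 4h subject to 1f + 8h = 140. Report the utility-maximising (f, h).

MU_f = 6/f, MU_h = 4.
MRS = 6/f ÷ 4.
Tangency: set MRS = p_f/p_h = 1/8 = 0.125.
MRS depends only on f: 1.5/f = 0.125 ⇒ f* = 1.5/0.125 = 12.
From the budget, 8·h = 140 − 1·12 = 128, so h* = 16.

f* = 12, h* = 16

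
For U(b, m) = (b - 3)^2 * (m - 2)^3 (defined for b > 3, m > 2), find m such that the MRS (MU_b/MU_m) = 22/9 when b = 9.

MU_b = 2·(b−3)·(m−2)^3, MU_m = 3·(b−3)^2·(m−2)^2.
MRS = (2/3)·(m−2)/(b−3).
Substitute b = 9: MRS = (m − 2)/9. Setting this equal to 22/9 gives m − 2 = (22/9)·9 = 22, so m = 24.

m = 24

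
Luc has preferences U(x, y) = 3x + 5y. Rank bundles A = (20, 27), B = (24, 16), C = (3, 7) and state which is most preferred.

Evaluate utility at each bundle:
U(A) = 195.
U(B) = 152.
U(C) = 44.
Highest utility is A, so A ≻ B ≻ C.

Bundle A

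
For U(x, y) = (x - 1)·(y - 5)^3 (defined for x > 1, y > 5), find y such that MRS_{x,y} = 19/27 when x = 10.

MU_x = (y−5)^3, MU_y = 3·(x−1)·(y−5)^2.
MRS = (1/3)·(y−5)/(x−1).
Substitute x = 10: MRS = (y − 5)/27. Setting this equal to 19/27 gives y − 5 = (19/27)·27 = 19, so y = 24.

y = 24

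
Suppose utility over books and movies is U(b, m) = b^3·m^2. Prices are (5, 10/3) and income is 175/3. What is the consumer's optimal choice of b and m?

MU_b = 3·b^2·m^2 and MU_m = 2·b^3·m.
MRS = MU_b/MU_m = (3/2)·m/b.
Tangency: set MRS = p_b/p_m = 5/(10/3) = 1.5.
So (3/2)·m/b = 1.5, i.e. m = b.
Substitute into the budget 5·b + (10/3)·m = 175/3: (25/3)·b = 175/3, so b* = 7.
Then m* = 7.

b* = 7, m* = 7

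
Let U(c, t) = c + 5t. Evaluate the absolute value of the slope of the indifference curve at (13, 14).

MRS = 0.2

MU_c = 1, MU_t = 5, so MRS = 1/5 = 0.2 at every bundle.
At (13, 14): MRS = 0.2.
So at (13, 14) the consumer would give up 0.2 units of t for one more unit of c.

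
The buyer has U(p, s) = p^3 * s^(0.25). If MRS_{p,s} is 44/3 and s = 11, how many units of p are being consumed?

p = 9

MU_p = 3·p^2·s^(0.25) and MU_s = 0.25·p^3·s^(-0.75).
MRS = MU_p/MU_s = (12)·s/p.
Substitute s = 11: MRS = 132/p. Setting 132/p = 44/3 gives p = 132/(44/3) = 9.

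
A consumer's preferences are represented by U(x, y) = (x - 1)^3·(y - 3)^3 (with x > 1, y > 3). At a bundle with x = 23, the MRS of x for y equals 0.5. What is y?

MU_x = 3·(x−1)^2·(y−3)^3, MU_y = 3·(x−1)^3·(y−3)^2.
MRS = (y−3)/(x−1).
Substitute x = 23: MRS = (y − 3)/22. Setting this equal to 0.5 gives y − 3 = 0.5·22 = 11, so y = 14.

y = 14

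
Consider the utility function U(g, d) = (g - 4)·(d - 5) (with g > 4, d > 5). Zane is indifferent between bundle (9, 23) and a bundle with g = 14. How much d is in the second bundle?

U(9, 23) = 90.
Set U(14, d) = 90 and solve.
With g = 14: (14 − 4) = 10, so (d − 5) = 90/10 = 9.
So d = 5 + 9 = 14.
Check: U(14, 14) = 90.

d = 14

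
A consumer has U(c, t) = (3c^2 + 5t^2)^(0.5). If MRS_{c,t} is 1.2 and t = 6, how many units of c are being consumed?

For CES with ρ = 2, MRS = (3/5)·(t/c)^(-1).
Setting (3/5)·(6/c)^(-1) = 1.2 gives (6/c)^(-1) = 2, so 6/c = 0.5 and c = 12.

c = 12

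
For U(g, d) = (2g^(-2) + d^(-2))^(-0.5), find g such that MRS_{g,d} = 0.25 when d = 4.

For CES with ρ = -2, MRS = (2/1)·(d/g)^3.
Setting (2/1)·(4/g)^3 = 0.25 gives (4/g)^3 = 0.125, so 4/g = 0.5 and g = 8.

g = 8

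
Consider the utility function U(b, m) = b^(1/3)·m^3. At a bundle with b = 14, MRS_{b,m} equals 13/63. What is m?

MU_b = 1/3·b^(-2/3)·m^3 and MU_m = 3·b^(1/3)·m^2.
MRS = MU_b/MU_m = (1/9)·m/b.
Substitute b = 14: MRS = m/126. Setting m/126 = 13/63 gives m = (13/63)·126 = 26.

m = 26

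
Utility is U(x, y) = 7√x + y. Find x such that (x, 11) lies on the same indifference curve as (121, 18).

x = 144

U(121, 18) = 95.
Set U(x, 11) = 95 and solve.
With y = 11: 7√x = 95 − 11 = 84, so √x = 12 and x = 144.
Check: U(144, 11) = 95.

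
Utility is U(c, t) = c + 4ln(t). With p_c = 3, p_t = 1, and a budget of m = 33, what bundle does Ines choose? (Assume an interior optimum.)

MU_c = 1, MU_t = 4/t.
MRS = 1 ÷ (4/t).
Tangency: set MRS = p_c/p_t = 3/1 = 3.
MRS depends only on t: 0.25·t = 3 ⇒ t* = 3/0.25 = 12.
From the budget, 3·c = 33 − 1·12 = 21, so c* = 7.

c* = 7, t* = 12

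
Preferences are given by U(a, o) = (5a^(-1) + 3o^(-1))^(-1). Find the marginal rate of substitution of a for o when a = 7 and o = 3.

MRS = 15/49

For CES with ρ = -1, MRS = (5/3)·(o/a)^2.
At (7, 3): MRS = 15/49.
That is, one extra unit of a is worth 15/49 units of o at the margin.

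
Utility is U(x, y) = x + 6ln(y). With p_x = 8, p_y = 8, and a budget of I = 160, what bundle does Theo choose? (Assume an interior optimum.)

x* = 14, y* = 6

MU_x = 1, MU_y = 6/y.
MRS = 1 ÷ (6/y).
Tangency: set MRS = p_x/p_y = 8/8 = 1.
MRS depends only on y: (1/6)·y = 1 ⇒ y* = 1/(1/6) = 6.
From the budget, 8·x = 160 − 8·6 = 112, so x* = 14.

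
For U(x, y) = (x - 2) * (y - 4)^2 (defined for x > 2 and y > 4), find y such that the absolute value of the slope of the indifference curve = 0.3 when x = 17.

y = 13

MU_x = (y−4)^2, MU_y = 2·(x−2)·(y−4).
MRS = (1/2)·(y−4)/(x−2).
Substitute x = 17: MRS = (y − 4)/30. Setting this equal to 0.3 gives y − 4 = 0.3·30 = 9, so y = 13.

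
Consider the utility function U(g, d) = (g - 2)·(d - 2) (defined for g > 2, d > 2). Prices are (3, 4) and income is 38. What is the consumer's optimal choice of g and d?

MU_g = (d−2), MU_d = (g−2).
MRS = (d−2)/(g−2).
Tangency: set MRS = p_g/p_d = 3/4 = 0.75.
So (d − 2)/(g − 2) = 0.75, i.e. (d − 2) = 0.75·(g − 2).
Rewrite the budget in excess-of-subsistence terms: 3·(g − 2) + 4·(d − 2) = 38 − 3·2 − 4·2 = 24.
Substituting, 6·(g − 2) = 24, so g − 2 = 4 and g* = 6.
Then d − 2 = 0.75·4 = 3, so d* = 5.

g* = 6, d* = 5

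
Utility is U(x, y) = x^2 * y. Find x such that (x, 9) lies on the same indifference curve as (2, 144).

x = 8

U(2, 144) = 576.
Set U(x, 9) = 576 and solve.
With y = 9: x^2 = 576/9 = 64; taking the square root, x = 8.
Check: U(8, 9) = 576.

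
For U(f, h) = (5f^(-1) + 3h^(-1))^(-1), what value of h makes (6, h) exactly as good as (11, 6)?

h = 24.75

U depends on (f, h) only through S = 5f^(-1) + 3h^(-1), so equal utility means equal S. At (11, 6): S = 21/22.
With f = 6: 5·6^(-1) = 5/6, so 3h^(-1) = 21/22 − 5/6 = 4/33, i.e. h^(-1) = 4/99.
Hence h = 1/(4/99) = 24.75.
Check: U(6, 24.75) = 1.0476.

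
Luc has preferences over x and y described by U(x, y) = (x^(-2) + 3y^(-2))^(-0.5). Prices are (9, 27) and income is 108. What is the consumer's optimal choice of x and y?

x* = 3, y* = 3

For CES with ρ = -2, MRS = (1/3)·(y/x)^3.
Tangency: set MRS = p_x/p_y = 9/27 = 1/3.
So (y/x)^3 = 1; taking the cube root, y/x = 1, i.e. y = x.
Substitute into the budget 9·x + 27·y = 108: 36·x = 108, so x* = 3 and y* = 3.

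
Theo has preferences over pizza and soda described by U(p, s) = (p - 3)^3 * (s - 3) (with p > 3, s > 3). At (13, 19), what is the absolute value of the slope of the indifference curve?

MU_p = 3·(p−3)^2·(s−3), MU_s = (p−3)^3.
MRS = (3/1)·(s−3)/(p−3).
At (13, 19): MRS = 4.8.
So at (13, 19) the consumer would give up 4.8 units of s for one more unit of p.

MRS = 4.8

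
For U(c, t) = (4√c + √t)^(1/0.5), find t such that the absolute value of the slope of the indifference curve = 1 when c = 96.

t = 6

For CES with ρ = 0.5, MRS = (4/1)·√(t/c).
Setting (4/1)·√(t/96) = 1 gives √(t/96) = 0.25, so t/96 = 1/16 and t = 6.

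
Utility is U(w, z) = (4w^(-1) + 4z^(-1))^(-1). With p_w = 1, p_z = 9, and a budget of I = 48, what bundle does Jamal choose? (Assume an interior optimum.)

For CES with ρ = -1, MRS = (z/w)^2.
Tangency: set MRS = p_w/p_z = 1/9.
So (z/w)^2 = 1/9; taking the square root, z/w = 1/3, i.e. z = (1/3)·w.
Substitute into the budget 1·w + 9·z = 48: 4·w = 48, so w* = 12 and z* = (1/3)·12 = 4.

w* = 12, z* = 4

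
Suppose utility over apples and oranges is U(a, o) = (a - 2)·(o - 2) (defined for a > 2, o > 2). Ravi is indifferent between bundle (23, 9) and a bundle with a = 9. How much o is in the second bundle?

o = 23

U(23, 9) = 147.
Set U(9, o) = 147 and solve.
With a = 9: (9 − 2) = 7, so (o − 2) = 147/7 = 21.
So o = 2 + 21 = 23.
Check: U(9, 23) = 147.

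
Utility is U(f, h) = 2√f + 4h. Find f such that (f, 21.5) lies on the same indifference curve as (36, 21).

U(36, 21) = 96.
Set U(f, 21.5) = 96 and solve.
With h = 21.5: 2√f = 96 − 4·21.5 = 10, so √f = 5 and f = 25.
Check: U(25, 21.5) = 96.

f = 25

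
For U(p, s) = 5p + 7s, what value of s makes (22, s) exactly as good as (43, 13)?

U(43, 13) = 306.
Set U(22, s) = 306 and solve.
5·22 + 7s = 306 ⇒ 7s = 196 ⇒ s = 28.
Check: U(22, 28) = 306.

s = 28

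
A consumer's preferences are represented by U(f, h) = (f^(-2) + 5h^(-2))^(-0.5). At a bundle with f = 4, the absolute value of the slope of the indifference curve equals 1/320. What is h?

h = 1

For CES with ρ = -2, MRS = (1/5)·(h/f)^3.
Setting (1/5)·(h/4)^3 = 1/320 gives (h/4)^3 = 1/64, so h/4 = 0.25 and h = 1.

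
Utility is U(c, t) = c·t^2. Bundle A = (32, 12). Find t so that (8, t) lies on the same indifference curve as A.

U(32, 12) = 4608.
Set U(8, t) = 4608 and solve.
With c = 8: t^2 = 4608/8 = 576; taking the square root, t = 24.
Check: U(8, 24) = 4608.

t = 24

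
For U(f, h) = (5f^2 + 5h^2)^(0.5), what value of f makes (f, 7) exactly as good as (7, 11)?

f = 11

U depends on (f, h) only through S = 5f^2 + 5h^2, so equal utility means equal S. At (7, 11): S = 850.
With h = 7: 5·7^2 = 245, so 5f^2 = 850 − 245 = 605, i.e. f^2 = 121.
Hence f = √121 = 11.
Check: U(11, 7) = 29.1548.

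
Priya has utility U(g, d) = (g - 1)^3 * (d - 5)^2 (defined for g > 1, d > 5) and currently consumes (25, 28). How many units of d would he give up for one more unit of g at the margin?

MU_g = 3·(g−1)^2·(d−5)^2, MU_d = 2·(g−1)^3·(d−5).
MRS = (3/2)·(d−5)/(g−1).
At (25, 28): MRS = 23/16.
So at (25, 28) the consumer would give up 23/16 units of d for one more unit of g.

MRS = 23/16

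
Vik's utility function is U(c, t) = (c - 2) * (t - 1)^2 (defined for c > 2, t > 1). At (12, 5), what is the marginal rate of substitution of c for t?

MU_c = (t−1)^2, MU_t = 2·(c−2)·(t−1).
MRS = (1/2)·(t−1)/(c−2).
At (12, 5): MRS = 0.2.
So at (12, 5) the consumer would give up 0.2 units of t for one more unit of c.

MRS = 0.2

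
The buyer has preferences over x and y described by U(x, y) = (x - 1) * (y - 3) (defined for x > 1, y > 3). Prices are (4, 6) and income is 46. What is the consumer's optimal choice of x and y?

x* = 4, y* = 5

MU_x = (y−3), MU_y = (x−1).
MRS = (y−3)/(x−1).
Tangency: set MRS = p_x/p_y = 4/6 = 2/3.
So (y − 3)/(x − 1) = 2/3, i.e. (y − 3) = (2/3)·(x − 1).
Rewrite the budget in excess-of-subsistence terms: 4·(x − 1) + 6·(y − 3) = 46 − 4·1 − 6·3 = 24.
Substituting, 8·(x − 1) = 24, so x − 1 = 3 and x* = 4.
Then y − 3 = (2/3)·3 = 2, so y* = 5.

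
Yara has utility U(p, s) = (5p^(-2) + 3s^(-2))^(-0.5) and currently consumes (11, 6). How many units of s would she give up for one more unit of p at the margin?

MRS = 360/1331

For CES with ρ = -2, MRS = (5/3)·(s/p)^3.
At (11, 6): MRS = 360/1331.
So at (11, 6) the consumer would give up 360/1331 units of s for one more unit of p.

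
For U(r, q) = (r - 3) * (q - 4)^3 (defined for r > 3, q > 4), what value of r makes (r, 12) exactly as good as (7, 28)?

r = 111

U(7, 28) = 55296.
Set U(r, 12) = 55296 and solve.
With q = 12: (12 − 4)^3 = 512, so (r − 3) = 55296/512 = 108.
So r = 3 + 108 = 111.
Check: U(111, 12) = 55296.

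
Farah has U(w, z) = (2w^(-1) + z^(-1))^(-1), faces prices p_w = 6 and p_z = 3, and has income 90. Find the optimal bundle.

For CES with ρ = -1, MRS = (2/1)·(z/w)^2.
Tangency: set MRS = p_w/p_z = 6/3 = 2.
So (z/w)^2 = 1; taking the square root, z/w = 1, i.e. z = w.
Substitute into the budget 6·w + 3·z = 90: 9·w = 90, so w* = 10 and z* = 10.

w* = 10, z* = 10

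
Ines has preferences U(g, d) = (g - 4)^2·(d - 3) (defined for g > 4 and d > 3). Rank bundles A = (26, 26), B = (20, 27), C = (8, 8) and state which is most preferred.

Bundle A

Evaluate utility at each bundle:
U(A) = 11132.
U(B) = 6144.
U(C) = 80.
Highest utility is A, so A ≻ B ≻ C.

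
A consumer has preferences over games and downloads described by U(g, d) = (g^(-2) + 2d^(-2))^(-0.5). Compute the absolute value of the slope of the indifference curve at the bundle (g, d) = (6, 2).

MRS = 1/54

For CES with ρ = -2, MRS = (1/2)·(d/g)^3.
At (6, 2): MRS = 1/54.
The indifference curve has slope −1/54 at this bundle.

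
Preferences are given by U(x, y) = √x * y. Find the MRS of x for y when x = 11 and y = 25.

MU_x = 0.5·x^(-0.5)·y and MU_y = √x.
MRS = MU_x/MU_y = (0.5)·y/x.
At (11, 25): MRS = 25/22.
The indifference curve has slope −25/22 at this bundle.

MRS = 25/22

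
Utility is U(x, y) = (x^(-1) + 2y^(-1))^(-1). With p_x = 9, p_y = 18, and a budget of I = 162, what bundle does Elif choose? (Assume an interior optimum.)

x* = 6, y* = 6

For CES with ρ = -1, MRS = (1/2)·(y/x)^2.
Tangency: set MRS = p_x/p_y = 9/18 = 0.5.
So (y/x)^2 = 1; taking the square root, y/x = 1, i.e. y = x.
Substitute into the budget 9·x + 18·y = 162: 27·x = 162, so x* = 6 and y* = 6.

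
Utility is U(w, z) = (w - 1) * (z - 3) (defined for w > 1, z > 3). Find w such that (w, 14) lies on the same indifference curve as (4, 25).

w = 7

U(4, 25) = 66.
Set U(w, 14) = 66 and solve.
With z = 14: (14 − 3) = 11, so (w − 1) = 66/11 = 6.
So w = 1 + 6 = 7.
Check: U(7, 14) = 66.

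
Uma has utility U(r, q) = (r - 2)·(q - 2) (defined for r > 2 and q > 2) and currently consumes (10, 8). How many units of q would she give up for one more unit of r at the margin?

MU_r = (q−2), MU_q = (r−2).
MRS = (q−2)/(r−2).
At (10, 8): MRS = 0.75.
That is, one extra unit of r is worth 0.75 units of q at the margin.

MRS = 0.75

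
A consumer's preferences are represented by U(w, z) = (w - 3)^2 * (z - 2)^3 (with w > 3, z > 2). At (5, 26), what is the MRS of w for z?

MRS = 8

MU_w = 2·(w−3)·(z−2)^3, MU_z = 3·(w−3)^2·(z−2)^2.
MRS = (2/3)·(z−2)/(w−3).
At (5, 26): MRS = 8.
That is, one extra unit of w is worth 8 units of z at the margin.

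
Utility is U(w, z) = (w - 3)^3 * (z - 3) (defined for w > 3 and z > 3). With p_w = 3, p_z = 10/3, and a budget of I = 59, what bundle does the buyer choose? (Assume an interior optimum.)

w* = 13, z* = 6

MU_w = 3·(w−3)^2·(z−3), MU_z = (w−3)^3.
MRS = (3/1)·(z−3)/(w−3).
Tangency: set MRS = p_w/p_z = 3/(10/3) = 0.9.
So (3/1)·(z − 3)/(w − 3) = 0.9, i.e. (z − 3) = 0.3·(w − 3).
Rewrite the budget in excess-of-subsistence terms: 3·(w − 3) + (10/3)·(z − 3) = 59 − 3·3 − (10/3)·3 = 40.
Substituting, 4·(w − 3) = 40, so w − 3 = 10 and w* = 13.
Then z − 3 = 0.3·10 = 3, so z* = 6.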